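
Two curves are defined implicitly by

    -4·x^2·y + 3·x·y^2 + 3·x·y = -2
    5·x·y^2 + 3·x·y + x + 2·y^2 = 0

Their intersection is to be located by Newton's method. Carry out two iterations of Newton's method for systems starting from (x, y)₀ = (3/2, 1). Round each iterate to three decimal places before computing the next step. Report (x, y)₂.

(1.908, -0.145)

At (3/2, 1): F = (2.000, 15.500).
Jacobian J = [[-8·x·y + 3·y^2 + 3·y, -4·x^2 + 6·x·y + 3·x], [5·y^2 + 3·y + 1, 10·x·y + 3·x + 4·y]].
At the point, J = [[-6.000, 4.500], [9.000, 23.500]] (det J = -181.500).
Solving J·Δ = −F gives Δ = (-0.125, -0.612).
Then the next iterate is (x, y)₁ = (1.375, 0.388).
Round to (1.375, 0.388) and repeat: F = (1.28724, 4.31158), J = [[-2.65237, -0.23650], [2.91672, 11.012]].
Δ = (0.533, -0.533), so (x, y)₂ = (1.908, -0.145).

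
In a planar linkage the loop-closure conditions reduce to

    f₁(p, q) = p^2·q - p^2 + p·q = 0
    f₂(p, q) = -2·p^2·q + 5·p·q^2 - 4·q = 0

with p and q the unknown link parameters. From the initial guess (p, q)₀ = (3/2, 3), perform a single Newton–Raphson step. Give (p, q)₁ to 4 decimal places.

At (3/2, 3): F = (9.0000, 42.0000).
Jacobian J = [[2·p·q - 2·p + q, p^2 + p], [-4·p·q + 5·q^2, -2·p^2 + 10·p·q - 4]].
At the point, J = [[9.0000, 3.7500], [27.0000, 36.5000]] (det J = 227.2500).
Solving J·Δ = −F gives Δ = (-0.7525, -0.5941).
Then the next iterate is (p, q)₁ = (0.7475, 2.4059).

(0.7475, 2.4059)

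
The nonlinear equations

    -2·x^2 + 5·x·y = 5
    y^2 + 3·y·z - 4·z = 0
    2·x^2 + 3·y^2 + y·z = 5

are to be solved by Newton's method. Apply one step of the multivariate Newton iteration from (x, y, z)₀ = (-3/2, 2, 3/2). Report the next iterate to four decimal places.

(0.3929, 2.7714, -5.2786)

At (-3/2, 2, 3/2): F = (-24.5000, 7.0000, 14.5000).
Jacobian J = [[-4·x + 5·y, 5·x, 0], [0, 2·y + 3·z, 3·y - 4], [4·x, 6·y + z, y]].
At the point, J = [[16.0000, -7.5000, 0.0000], [0.0000, 8.5000, 2.0000], [-6.0000, 13.5000, 2.0000]] (det J = -70.0000).
Solving J·Δ = −F gives Δ = (1.8929, 0.7714, -6.7786).
Then the next iterate is (x, y, z)₁ = (0.3929, 2.7714, -5.2786).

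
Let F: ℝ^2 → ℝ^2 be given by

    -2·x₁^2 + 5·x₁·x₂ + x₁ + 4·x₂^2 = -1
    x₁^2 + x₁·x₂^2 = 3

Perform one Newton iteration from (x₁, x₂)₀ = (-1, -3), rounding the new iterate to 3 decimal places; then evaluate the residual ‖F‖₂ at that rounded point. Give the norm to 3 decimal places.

12.597

At (-1, -3): F = (49.000, -11.000).
Jacobian J = [[-4·x₁ + 5·x₂ + 1, 5·x₁ + 8·x₂], [2·x₁ + x₂^2, 2·x₁·x₂]].
At the point, J = [[-10.000, -29.000], [7.000, 6.000]] (det J = 143.000).
Solving J·Δ = −F gives Δ = (0.175, 1.629).
Then the next iterate is (x₁, x₂)₁ = (-0.825, -1.371).
Re-evaluating at (-0.825, -1.371): F = (11.98769, -3.87008), so ‖F‖₂ = 12.597.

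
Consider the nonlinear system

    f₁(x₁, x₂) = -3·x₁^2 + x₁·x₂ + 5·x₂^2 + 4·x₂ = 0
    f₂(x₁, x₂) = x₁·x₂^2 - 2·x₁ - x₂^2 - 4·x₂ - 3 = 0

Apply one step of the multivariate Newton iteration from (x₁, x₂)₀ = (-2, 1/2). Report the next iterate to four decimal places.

(-0.9302, -0.0174)

At (-2, 1/2): F = (-9.7500, -1.7500).
Jacobian J = [[-6·x₁ + x₂, x₁ + 10·x₂ + 4], [x₂^2 - 2, 2·x₁·x₂ - 2·x₂ - 4]].
At the point, J = [[12.5000, 7.0000], [-1.7500, -7.0000]] (det J = -75.2500).
Solving J·Δ = −F gives Δ = (1.0698, -0.5174).
Then the next iterate is (x₁, x₂)₁ = (-0.9302, -0.0174).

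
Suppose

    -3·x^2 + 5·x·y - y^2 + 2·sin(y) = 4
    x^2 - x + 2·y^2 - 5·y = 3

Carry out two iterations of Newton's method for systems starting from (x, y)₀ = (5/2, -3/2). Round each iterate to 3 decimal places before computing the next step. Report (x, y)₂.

(-0.218, -0.646)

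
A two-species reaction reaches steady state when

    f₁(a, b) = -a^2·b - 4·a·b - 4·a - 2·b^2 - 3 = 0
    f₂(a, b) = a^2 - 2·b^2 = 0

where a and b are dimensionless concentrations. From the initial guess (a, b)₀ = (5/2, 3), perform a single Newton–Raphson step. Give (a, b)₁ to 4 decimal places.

(1.2821, 1.5134)

At (5/2, 3): F = (-79.7500, -11.7500).
Jacobian J = [[-2·a·b - 4·b - 4, -a^2 - 4·a - 4·b], [2·a, -4·b]].
At the point, J = [[-31.0000, -28.2500], [5.0000, -12.0000]] (det J = 513.2500).
Solving J·Δ = −F gives Δ = (-1.2179, -1.4866).
Then the next iterate is (a, b)₁ = (1.2821, 1.5134).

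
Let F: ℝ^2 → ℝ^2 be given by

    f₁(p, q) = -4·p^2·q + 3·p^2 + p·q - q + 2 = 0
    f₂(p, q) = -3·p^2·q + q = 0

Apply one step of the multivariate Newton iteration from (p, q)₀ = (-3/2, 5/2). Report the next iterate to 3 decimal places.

(-1.093, 1.593)

At (-3/2, 5/2): F = (-20.000, -14.375).
Jacobian J = [[-8·p·q + 6·p + q, -4·p^2 + p - 1], [-6·p·q, -3·p^2 + 1]].
At the point, J = [[23.500, -11.500], [22.500, -5.750]] (det J = 123.625).
Solving J·Δ = −F gives Δ = (0.407, -0.907).
Then the next iterate is (p, q)₁ = (-1.093, 1.593).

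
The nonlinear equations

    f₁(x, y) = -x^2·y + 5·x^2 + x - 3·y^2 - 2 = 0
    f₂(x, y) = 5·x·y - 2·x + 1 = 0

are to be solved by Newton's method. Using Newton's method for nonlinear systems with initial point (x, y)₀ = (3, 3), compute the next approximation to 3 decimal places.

At (3, 3): F = (-8.000, 40.000).
Jacobian J = [[-2·x·y + 10·x + 1, -x^2 - 6·y], [5·y - 2, 5·x]].
At the point, J = [[13.000, -27.000], [13.000, 15.000]] (det J = 546.000).
Solving J·Δ = −F gives Δ = (-1.758, -1.143).
Then the next iterate is (x, y)₁ = (1.242, 1.857).

(1.242, 1.857)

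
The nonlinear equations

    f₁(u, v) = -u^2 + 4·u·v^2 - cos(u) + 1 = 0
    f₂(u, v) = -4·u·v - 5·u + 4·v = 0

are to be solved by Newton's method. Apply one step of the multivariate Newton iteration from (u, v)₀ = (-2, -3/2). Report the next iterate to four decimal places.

(-1.5457, -0.8712)

At (-2, -3/2): F = (-20.583853, -8.0000).
Jacobian J = [[-2·u + 4·v^2 + sin(u), 8·u·v], [-4·v - 5, -4·u + 4]].
At the point, J = [[12.090703, 24.0000], [1.0000, 12.0000]] (det J = 121.088431).
Solving J·Δ = −F gives Δ = (0.4543, 0.6288).
Then the next iterate is (u, v)₁ = (-1.5457, -0.8712).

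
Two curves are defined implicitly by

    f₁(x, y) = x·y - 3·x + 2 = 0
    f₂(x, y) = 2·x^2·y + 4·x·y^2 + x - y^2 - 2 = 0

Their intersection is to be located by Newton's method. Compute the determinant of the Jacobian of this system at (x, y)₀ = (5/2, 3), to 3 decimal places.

-167.500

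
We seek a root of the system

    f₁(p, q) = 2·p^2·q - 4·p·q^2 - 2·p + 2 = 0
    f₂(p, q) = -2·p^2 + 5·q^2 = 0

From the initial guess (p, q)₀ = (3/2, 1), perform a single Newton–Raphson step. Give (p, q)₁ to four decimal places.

At (3/2, 1): F = (-2.5000, 0.5000).
Jacobian J = [[4·p·q - 4·q^2 - 2, 2·p^2 - 8·p·q], [-4·p, 10·q]].
At the point, J = [[0.0000, -7.5000], [-6.0000, 10.0000]] (det J = -45.0000).
Solving J·Δ = −F gives Δ = (-0.4722, -0.3333).
Then the next iterate is (p, q)₁ = (1.0278, 0.6667).

(1.0278, 0.6667)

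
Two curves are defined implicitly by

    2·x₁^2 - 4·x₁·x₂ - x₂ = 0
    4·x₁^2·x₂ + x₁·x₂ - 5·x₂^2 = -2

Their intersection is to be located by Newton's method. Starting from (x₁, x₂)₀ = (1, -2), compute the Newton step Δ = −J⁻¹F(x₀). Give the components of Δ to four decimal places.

At (1, -2): F = (12.0000, -28.0000).
Jacobian J = [[4·x₁ - 4·x₂, -4·x₁ - 1], [8·x₁·x₂ + x₂, 4·x₁^2 + x₁ - 10·x₂]].
At the point, J = [[12.0000, -5.0000], [-18.0000, 25.0000]] (det J = 210.0000).
Solving J·Δ = −F gives Δ = (-0.7619, 0.5714).

(-0.7619, 0.5714)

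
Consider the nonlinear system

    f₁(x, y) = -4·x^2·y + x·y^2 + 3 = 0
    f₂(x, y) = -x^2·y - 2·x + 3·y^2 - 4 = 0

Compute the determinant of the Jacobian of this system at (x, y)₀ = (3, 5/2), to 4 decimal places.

-679.5000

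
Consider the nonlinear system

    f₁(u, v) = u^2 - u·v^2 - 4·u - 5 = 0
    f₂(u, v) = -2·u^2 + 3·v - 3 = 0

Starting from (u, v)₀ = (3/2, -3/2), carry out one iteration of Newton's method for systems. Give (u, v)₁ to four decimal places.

At (3/2, -3/2): F = (-12.1250, -12.0000).
Jacobian J = [[2·u - v^2 - 4, -2·u·v], [-4·u, 3]].
At the point, J = [[-3.2500, 4.5000], [-6.0000, 3.0000]] (det J = 17.2500).
Solving J·Δ = −F gives Δ = (-1.0217, 1.9565).
Then the next iterate is (u, v)₁ = (0.4783, 0.4565).

(0.4783, 0.4565)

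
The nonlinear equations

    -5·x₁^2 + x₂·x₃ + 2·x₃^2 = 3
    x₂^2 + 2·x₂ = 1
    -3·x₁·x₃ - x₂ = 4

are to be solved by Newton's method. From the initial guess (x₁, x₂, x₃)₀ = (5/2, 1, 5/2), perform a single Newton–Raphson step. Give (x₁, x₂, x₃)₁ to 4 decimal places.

(0.9833, 0.5000, 0.9167)

At (5/2, 1, 5/2): F = (-19.2500, 2.0000, -23.7500).
Jacobian J = [[-10·x₁, x₃, x₂ + 4·x₃], [0, 2·x₂ + 2, 0], [-3·x₃, -1, -3·x₁]].
At the point, J = [[-25.0000, 2.5000, 11.0000], [0.0000, 4.0000, 0.0000], [-7.5000, -1.0000, -7.5000]] (det J = 1080.0000).
Solving J·Δ = −F gives Δ = (-1.5167, -0.5000, -1.5833).
Then the next iterate is (x₁, x₂, x₃)₁ = (0.9833, 0.5000, 0.9167).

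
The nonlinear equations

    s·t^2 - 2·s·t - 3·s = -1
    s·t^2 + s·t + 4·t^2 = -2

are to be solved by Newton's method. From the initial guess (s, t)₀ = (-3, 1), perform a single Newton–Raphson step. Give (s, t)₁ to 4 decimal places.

(0.2500, 7.5000)

At (-3, 1): F = (13.0000, 0.0000).
Jacobian J = [[t^2 - 2·t - 3, 2·s·t - 2·s], [t^2 + t, 2·s·t + s + 8·t]].
At the point, J = [[-4.0000, 0.0000], [2.0000, -1.0000]] (det J = 4.0000).
Solving J·Δ = −F gives Δ = (3.2500, 6.5000).
Then the next iterate is (s, t)₁ = (0.2500, 7.5000).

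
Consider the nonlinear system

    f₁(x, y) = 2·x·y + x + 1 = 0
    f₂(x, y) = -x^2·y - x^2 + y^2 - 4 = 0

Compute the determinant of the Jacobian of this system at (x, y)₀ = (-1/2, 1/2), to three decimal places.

J = [[2·y + 1, 2·x], [-2·x·y - 2·x, -x^2 + 2·y]].
At the point, J = [[2.000, -1.000], [1.500, 0.750]].
det J = 3.000.

3.000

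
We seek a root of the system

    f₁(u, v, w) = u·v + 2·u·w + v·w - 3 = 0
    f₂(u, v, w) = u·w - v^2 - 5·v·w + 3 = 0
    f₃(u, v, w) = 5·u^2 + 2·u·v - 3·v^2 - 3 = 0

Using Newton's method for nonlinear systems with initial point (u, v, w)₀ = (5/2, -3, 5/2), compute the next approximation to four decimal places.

(0.3939, -0.6624, 1.5120)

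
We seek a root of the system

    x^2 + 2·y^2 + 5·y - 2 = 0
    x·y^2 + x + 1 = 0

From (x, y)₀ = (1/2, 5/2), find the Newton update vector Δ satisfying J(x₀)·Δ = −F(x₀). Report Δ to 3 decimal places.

At (1/2, 5/2): F = (23.250, 4.625).
Jacobian J = [[2·x, 4·y + 5], [y^2 + 1, 2·x·y]].
At the point, J = [[1.000, 15.000], [7.250, 2.500]] (det J = -106.250).
Solving J·Δ = −F gives Δ = (-0.106, -1.543).

(-0.106, -1.543)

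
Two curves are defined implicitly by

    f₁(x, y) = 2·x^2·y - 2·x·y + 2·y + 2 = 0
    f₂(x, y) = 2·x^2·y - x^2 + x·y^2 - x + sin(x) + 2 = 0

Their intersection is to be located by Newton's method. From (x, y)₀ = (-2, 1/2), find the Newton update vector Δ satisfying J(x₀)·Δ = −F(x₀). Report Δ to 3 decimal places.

At (-2, 1/2): F = (9.000, 2.59070).
Jacobian J = [[4·x·y - 2·y, 2·x^2 - 2·x + 2], [4·x·y - 2·x + y^2 + cos(x) - 1, 2·x^2 + 2·x·y]].
At the point, J = [[-5.000, 14.000], [-1.16615, 6.000]] (det J = -13.67394).
Solving J·Δ = −F gives Δ = (1.297, -0.180).

(1.297, -0.180)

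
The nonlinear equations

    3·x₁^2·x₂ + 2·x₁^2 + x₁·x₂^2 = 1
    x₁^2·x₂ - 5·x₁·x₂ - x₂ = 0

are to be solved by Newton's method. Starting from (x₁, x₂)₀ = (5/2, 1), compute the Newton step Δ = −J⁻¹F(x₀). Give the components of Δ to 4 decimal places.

At (5/2, 1): F = (32.7500, -7.2500).
Jacobian J = [[6·x₁·x₂ + 4·x₁ + x₂^2, 3·x₁^2 + 2·x₁·x₂], [2·x₁·x₂ - 5·x₂, x₁^2 - 5·x₁ - 1]].
At the point, J = [[26.0000, 23.7500], [0.0000, -7.2500]] (det J = -188.5000).
Solving J·Δ = −F gives Δ = (-0.3462, -1.0000).

(-0.3462, -1.0000)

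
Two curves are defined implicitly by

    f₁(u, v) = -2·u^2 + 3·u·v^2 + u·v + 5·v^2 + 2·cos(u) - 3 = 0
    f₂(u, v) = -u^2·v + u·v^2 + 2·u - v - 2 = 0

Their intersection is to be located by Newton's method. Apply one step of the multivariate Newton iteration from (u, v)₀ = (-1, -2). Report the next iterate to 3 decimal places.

(-0.517, -0.483)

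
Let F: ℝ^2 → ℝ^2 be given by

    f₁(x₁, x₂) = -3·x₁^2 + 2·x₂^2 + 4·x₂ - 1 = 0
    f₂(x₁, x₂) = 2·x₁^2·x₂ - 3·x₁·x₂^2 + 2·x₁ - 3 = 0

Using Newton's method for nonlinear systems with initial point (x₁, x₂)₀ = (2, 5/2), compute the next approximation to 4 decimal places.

(1.8993, 1.7351)

At (2, 5/2): F = (9.5000, -16.5000).
Jacobian J = [[-6·x₁, 4·x₂ + 4], [4·x₁·x₂ - 3·x₂^2 + 2, 2·x₁^2 - 6·x₁·x₂]].
At the point, J = [[-12.0000, 14.0000], [3.2500, -22.0000]] (det J = 218.5000).
Solving J·Δ = −F gives Δ = (-0.1007, -0.7649).
Then the next iterate is (x₁, x₂)₁ = (1.8993, 1.7351).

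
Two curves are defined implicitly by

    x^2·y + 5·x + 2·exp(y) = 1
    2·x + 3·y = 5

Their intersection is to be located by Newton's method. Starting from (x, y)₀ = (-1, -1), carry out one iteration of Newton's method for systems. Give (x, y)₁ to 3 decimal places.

(-0.918, 2.279)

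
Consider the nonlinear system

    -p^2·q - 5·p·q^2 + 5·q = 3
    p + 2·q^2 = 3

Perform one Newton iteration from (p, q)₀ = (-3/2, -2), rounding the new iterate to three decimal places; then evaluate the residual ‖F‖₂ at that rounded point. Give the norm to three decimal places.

At (-3/2, -2): F = (21.500, 3.500).
Jacobian J = [[-2·p·q - 5·q^2, -p^2 - 10·p·q + 5], [1, 4·q]].
At the point, J = [[-26.000, -27.250], [1.000, -8.000]] (det J = 235.250).
Solving J·Δ = −F gives Δ = (0.326, 0.478).
Then the next iterate is (p, q)₁ = (-1.174, -1.522).
Re-evaluating at (-1.174, -1.522): F = (5.08550, 0.45897), so ‖F‖₂ = 5.106.

5.106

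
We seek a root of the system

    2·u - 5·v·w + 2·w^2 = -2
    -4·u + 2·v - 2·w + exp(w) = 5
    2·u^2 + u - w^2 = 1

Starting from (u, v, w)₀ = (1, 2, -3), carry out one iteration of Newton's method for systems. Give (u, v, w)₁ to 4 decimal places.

(0.0687, 1.5069, -1.0572)

At (1, 2, -3): F = (52.0000, 1.049787, -7.0000).
Jacobian J = [[2, -5·w, -5·v + 4·w], [-4, 2, exp(w) - 2], [4·u + 1, 0, -2·w]].
At the point, J = [[2.0000, 15.0000, -22.0000], [-4.0000, 2.0000, -1.950213], [5.0000, 0.0000, 6.0000]] (det J = 457.734030).
Solving J·Δ = −F gives Δ = (-0.9313, -0.4931, 1.9428).
Then the next iterate is (u, v, w)₁ = (0.0687, 1.5069, -1.0572).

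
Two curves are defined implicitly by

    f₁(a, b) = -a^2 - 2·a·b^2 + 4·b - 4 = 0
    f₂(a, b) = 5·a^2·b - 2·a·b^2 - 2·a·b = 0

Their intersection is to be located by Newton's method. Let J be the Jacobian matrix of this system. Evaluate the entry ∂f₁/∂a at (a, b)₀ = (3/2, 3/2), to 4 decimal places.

-7.5000

∂f₁/∂a = -2·a - 2·b^2.
At (3/2, 3/2) this is -7.5000.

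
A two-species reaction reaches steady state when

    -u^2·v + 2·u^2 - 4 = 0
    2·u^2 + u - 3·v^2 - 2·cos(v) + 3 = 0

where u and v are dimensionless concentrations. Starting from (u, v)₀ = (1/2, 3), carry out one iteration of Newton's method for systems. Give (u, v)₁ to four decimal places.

At (1/2, 3): F = (-4.2500, -21.020015).
Jacobian J = [[-2·u·v + 4·u, -u^2], [4·u + 1, -6·v + 2·sin(v)]].
At the point, J = [[-1.0000, -0.2500], [3.0000, -17.717760]] (det J = 18.467760).
Solving J·Δ = −F gives Δ = (-3.7929, -1.8286).
Then the next iterate is (u, v)₁ = (-3.2929, 1.1714).

(-3.2929, 1.1714)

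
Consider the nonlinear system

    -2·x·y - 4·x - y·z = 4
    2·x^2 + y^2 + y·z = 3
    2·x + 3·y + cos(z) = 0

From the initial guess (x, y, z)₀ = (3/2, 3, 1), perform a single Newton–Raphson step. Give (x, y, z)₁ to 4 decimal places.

At (3/2, 3, 1): F = (-22.0000, 13.5000, 12.540302).
Jacobian J = [[-2·y - 4, -2·x - z, -y], [4·x, 2·y + z, y], [2, 3, -sin(z)]].
At the point, J = [[-10.0000, -4.0000, -3.0000], [6.0000, 7.0000, 3.0000], [2.0000, 3.0000, -0.841471]] (det J = 92.707665).
Solving J·Δ = −F gives Δ = (-2.9502, -1.1003, 3.9679).
Then the next iterate is (x, y, z)₁ = (-1.4502, 1.8997, 4.9679).

(-1.4502, 1.8997, 4.9679)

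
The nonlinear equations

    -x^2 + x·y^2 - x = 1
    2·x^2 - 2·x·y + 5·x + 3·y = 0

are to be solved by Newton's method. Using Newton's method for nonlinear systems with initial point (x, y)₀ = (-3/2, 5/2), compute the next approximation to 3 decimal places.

At (-3/2, 5/2): F = (-11.125, 12.000).
Jacobian J = [[-2·x + y^2 - 1, 2·x·y], [4·x - 2·y + 5, -2·x + 3]].
At the point, J = [[8.250, -7.500], [-6.000, 6.000]] (det J = 4.500).
Solving J·Δ = −F gives Δ = (-5.167, -7.167).
Then the next iterate is (x, y)₁ = (-6.667, -4.667).

(-6.667, -4.667)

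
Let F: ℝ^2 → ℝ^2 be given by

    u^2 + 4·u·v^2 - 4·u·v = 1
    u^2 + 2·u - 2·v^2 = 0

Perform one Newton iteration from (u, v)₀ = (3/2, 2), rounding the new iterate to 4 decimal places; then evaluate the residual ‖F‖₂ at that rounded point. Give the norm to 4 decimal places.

3.5896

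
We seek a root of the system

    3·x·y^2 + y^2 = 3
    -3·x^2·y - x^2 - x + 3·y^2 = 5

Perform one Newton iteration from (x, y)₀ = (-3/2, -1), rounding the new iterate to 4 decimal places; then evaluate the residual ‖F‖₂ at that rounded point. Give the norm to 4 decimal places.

At (-3/2, -1): F = (-6.5000, 4.0000).
Jacobian J = [[3·y^2, 6·x·y + 2·y], [-6·x·y - 2·x - 1, -3·x^2 + 6·y]].
At the point, J = [[3.0000, 7.0000], [-7.0000, -12.7500]] (det J = 10.7500).
Solving J·Δ = −F gives Δ = (-5.1047, 3.1163).
Then the next iterate is (x, y)₁ = (-6.6047, 2.1163).
Re-evaluating at (-6.6047, 2.1163): F = (-87.263193, -305.533295), so ‖F‖₂ = 317.7506.

317.7506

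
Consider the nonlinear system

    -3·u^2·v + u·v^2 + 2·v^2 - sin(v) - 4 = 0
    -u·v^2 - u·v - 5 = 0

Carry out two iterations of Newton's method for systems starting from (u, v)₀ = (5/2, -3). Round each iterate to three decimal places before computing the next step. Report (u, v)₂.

At (5/2, -3): F = (92.89112, -20.000).
Jacobian J = [[-6·u·v + v^2, -3·u^2 + 2·u·v + 4·v - cos(v)], [-v^2 - v, -2·u·v - u]].
At the point, J = [[54.000, -44.76001], [-6.000, 12.500]] (det J = 406.43995).
Solving J·Δ = −F gives Δ = (-0.654, 1.286).
Then the next iterate is (u, v)₁ = (1.846, -1.714).
Round to (1.846, -1.714) and repeat: F = (25.81100, -7.25913), J = [[21.92206, -23.26452], [-1.22380, 4.48209]].
Δ = (0.762, 1.828), so (u, v)₂ = (2.608, 0.114).

(2.608, 0.114)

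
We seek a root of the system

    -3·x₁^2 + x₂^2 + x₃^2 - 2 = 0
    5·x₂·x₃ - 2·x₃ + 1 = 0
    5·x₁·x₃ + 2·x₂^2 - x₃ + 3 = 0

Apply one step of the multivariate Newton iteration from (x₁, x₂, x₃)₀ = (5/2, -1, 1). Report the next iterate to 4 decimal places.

At (5/2, -1, 1): F = (-18.7500, -6.0000, 16.5000).
Jacobian J = [[-6·x₁, 2·x₂, 2·x₃], [0, 5·x₃, 5·x₂ - 2], [5·x₃, 4·x₂, 5·x₁ - 1]].
At the point, J = [[-15.0000, -2.0000, 2.0000], [0.0000, 5.0000, -7.0000], [5.0000, -4.0000, 11.5000]] (det J = -422.5000).
Solving J·Δ = −F gives Δ = (-1.3660, 0.0444, -0.8254).
Then the next iterate is (x₁, x₂, x₃)₁ = (1.1340, -0.9556, 0.1746).

(1.1340, -0.9556, 0.1746)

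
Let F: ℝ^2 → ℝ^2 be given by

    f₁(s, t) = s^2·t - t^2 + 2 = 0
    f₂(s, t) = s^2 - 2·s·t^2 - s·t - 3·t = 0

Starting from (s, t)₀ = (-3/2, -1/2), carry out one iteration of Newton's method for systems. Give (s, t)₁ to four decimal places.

(3.5000, -3.0000)

At (-3/2, -1/2): F = (0.6250, 3.7500).
Jacobian J = [[2·s·t, s^2 - 2·t], [2·s - 2·t^2 - t, -4·s·t - s - 3]].
At the point, J = [[1.5000, 3.2500], [-3.0000, -4.5000]] (det J = 3.0000).
Solving J·Δ = −F gives Δ = (5.0000, -2.5000).
Then the next iterate is (s, t)₁ = (3.5000, -3.0000).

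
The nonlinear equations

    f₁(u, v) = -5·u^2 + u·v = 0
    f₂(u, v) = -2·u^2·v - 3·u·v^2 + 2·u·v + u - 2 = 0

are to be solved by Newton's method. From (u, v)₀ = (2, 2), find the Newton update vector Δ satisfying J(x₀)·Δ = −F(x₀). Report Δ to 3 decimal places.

(-0.931, -0.378)

At (2, 2): F = (-16.000, -32.000).
Jacobian J = [[-10·u + v, u], [-4·u·v - 3·v^2 + 2·v + 1, -2·u^2 - 6·u·v + 2·u]].
At the point, J = [[-18.000, 2.000], [-23.000, -28.000]] (det J = 550.000).
Solving J·Δ = −F gives Δ = (-0.931, -0.378).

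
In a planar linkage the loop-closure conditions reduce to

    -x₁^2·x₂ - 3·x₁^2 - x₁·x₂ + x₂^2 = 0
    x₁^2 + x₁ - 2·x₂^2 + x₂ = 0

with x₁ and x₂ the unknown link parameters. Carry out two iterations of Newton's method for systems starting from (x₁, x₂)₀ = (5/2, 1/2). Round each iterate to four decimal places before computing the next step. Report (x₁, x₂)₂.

At (5/2, 1/2): F = (-22.8750, 8.7500).
Jacobian J = [[-2·x₁·x₂ - 6·x₁ - x₂, -x₁^2 - x₁ + 2·x₂], [2·x₁ + 1, -4·x₂ + 1]].
At the point, J = [[-18.0000, -7.7500], [6.0000, -1.0000]] (det J = 64.5000).
Solving J·Δ = −F gives Δ = (-1.4060, 0.3140).
Then the next iterate is (x₁, x₂)₁ = (1.0940, 0.8140).
Round to (1.0940, 0.8140) and repeat: F = (-4.792653, 1.779644), J = [[-9.159032, -0.662836], [3.1880, -2.2560]].
Δ = (-0.5265, 0.0448), so (x₁, x₂)₂ = (0.5675, 0.8588).

(0.5675, 0.8588)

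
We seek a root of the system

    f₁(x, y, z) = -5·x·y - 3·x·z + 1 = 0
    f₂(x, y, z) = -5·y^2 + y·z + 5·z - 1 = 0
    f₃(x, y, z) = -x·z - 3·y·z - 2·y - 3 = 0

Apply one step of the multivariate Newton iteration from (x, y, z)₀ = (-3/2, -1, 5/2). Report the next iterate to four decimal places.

At (-3/2, -1, 5/2): F = (4.7500, 4.0000, 10.2500).
Jacobian J = [[-5·y - 3·z, -5·x, -3·x], [0, -10·y + z, y + 5], [-z, -3·z - 2, -x - 3·y]].
At the point, J = [[-2.5000, 7.5000, 4.5000], [0.0000, 12.5000, 4.0000], [-2.5000, -9.5000, 4.5000]] (det J = -170.0000).
Solving J·Δ = −F gives Δ = (-0.7493, 0.3235, -2.0110).
Then the next iterate is (x, y, z)₁ = (-2.2493, -0.6765, 0.4890).

(-2.2493, -0.6765, 0.4890)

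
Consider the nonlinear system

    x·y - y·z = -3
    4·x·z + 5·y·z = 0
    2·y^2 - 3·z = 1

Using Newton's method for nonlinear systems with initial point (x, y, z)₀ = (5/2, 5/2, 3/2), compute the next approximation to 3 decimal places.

(0.082, 1.630, 0.935)

At (5/2, 5/2, 3/2): F = (5.500, 33.750, 7.000).
Jacobian J = [[y, x - z, -y], [4·z, 5·z, 4·x + 5·y], [0, 4·y, -3]].
At the point, J = [[2.500, 1.000, -2.500], [6.000, 7.500, 22.500], [0.000, 10.000, -3.000]] (det J = -750.750).
Solving J·Δ = −F gives Δ = (-2.418, -0.870, -0.565).
Then the next iterate is (x, y, z)₁ = (0.082, 1.630, 0.935).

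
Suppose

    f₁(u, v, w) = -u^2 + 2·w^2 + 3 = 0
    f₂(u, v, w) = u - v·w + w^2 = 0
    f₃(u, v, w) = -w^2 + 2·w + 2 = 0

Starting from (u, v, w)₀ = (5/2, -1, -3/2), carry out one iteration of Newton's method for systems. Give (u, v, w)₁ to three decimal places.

At (5/2, -1, -3/2): F = (1.250, 3.250, -3.250).
Jacobian J = [[-2·u, 0, 4·w], [1, -w, -v + 2·w], [0, 0, -2·w + 2]].
At the point, J = [[-5.000, 0.000, -6.000], [1.000, 1.500, -2.000], [0.000, 0.000, 5.000]] (det J = -37.500).
Solving J·Δ = −F gives Δ = (-0.530, -0.947, 0.650).
Then the next iterate is (u, v, w)₁ = (1.970, -1.947, -0.850).

(1.970, -1.947, -0.850)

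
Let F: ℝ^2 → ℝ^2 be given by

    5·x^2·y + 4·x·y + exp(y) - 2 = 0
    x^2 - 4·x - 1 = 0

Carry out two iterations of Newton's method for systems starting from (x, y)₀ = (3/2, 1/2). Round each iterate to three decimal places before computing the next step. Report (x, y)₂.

(-1.101, 3.285)

At (3/2, 1/2): F = (8.27372, -4.750).
Jacobian J = [[10·x·y + 4·y, 5·x^2 + 4·x + exp(y)], [2·x - 4, 0]].
At the point, J = [[9.500, 18.89872], [-1.000, 0.000]] (det J = 18.89872).
Solving J·Δ = −F gives Δ = (-4.750, 1.950).
Then the next iterate is (x, y)₁ = (-3.250, 2.450).
Round to (-3.250, 2.450) and repeat: F = (107.12897, 22.56250), J = [[-69.825, 51.40085], [-10.500, 0.000]].
Δ = (2.149, 0.835), so (x, y)₂ = (-1.101, 3.285).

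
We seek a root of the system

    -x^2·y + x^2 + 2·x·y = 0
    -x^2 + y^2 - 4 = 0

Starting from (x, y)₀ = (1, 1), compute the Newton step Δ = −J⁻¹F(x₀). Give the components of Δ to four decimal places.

(-1.3333, 0.6667)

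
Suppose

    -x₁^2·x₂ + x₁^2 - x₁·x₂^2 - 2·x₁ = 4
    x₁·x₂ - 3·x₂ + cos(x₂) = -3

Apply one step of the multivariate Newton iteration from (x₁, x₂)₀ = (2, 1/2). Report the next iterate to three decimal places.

At (2, 1/2): F = (-6.500, 3.37758).
Jacobian J = [[-2·x₁·x₂ + 2·x₁ - x₂^2 - 2, -x₁^2 - 2·x₁·x₂], [x₂, x₁ - sin(x₂) - 3]].
At the point, J = [[-0.250, -6.000], [0.500, -1.47943]] (det J = 3.36986).
Solving J·Δ = −F gives Δ = (-8.867, -0.714).
Then the next iterate is (x₁, x₂)₁ = (-6.867, -0.214).

(-6.867, -0.214)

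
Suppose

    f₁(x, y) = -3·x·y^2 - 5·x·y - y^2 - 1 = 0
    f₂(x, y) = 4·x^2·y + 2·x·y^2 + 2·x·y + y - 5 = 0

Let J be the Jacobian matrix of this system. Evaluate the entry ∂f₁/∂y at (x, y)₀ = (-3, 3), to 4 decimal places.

63.0000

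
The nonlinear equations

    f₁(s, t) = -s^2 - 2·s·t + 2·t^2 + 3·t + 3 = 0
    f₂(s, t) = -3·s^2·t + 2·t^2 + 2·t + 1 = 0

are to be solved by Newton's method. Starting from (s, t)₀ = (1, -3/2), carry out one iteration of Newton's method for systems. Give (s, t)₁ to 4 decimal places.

At (1, -3/2): F = (5.0000, 7.0000).
Jacobian J = [[-2·s - 2·t, -2·s + 4·t + 3], [-6·s·t, -3·s^2 + 4·t + 2]].
At the point, J = [[1.0000, -5.0000], [9.0000, -7.0000]] (det J = 38.0000).
Solving J·Δ = −F gives Δ = (0.0000, 1.0000).
Then the next iterate is (s, t)₁ = (1.0000, -0.5000).

(1.0000, -0.5000)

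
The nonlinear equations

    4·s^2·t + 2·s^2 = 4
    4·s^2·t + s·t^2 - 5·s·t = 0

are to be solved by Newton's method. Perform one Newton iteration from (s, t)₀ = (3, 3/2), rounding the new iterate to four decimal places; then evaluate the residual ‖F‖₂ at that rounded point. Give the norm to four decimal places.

7.8493

At (3, 3/2): F = (68.0000, 38.2500).
Jacobian J = [[8·s·t + 4·s, 4·s^2], [8·s·t + t^2 - 5·t, 4·s^2 + 2·s·t - 5·s]].
At the point, J = [[48.0000, 36.0000], [30.7500, 30.0000]] (det J = 333.0000).
Solving J·Δ = −F gives Δ = (-1.9910, 0.7658).
Then the next iterate is (s, t)₁ = (1.0090, 2.2658).
Re-evaluating at (1.0090, 2.2658): F = (7.263234, 2.976165), so ‖F‖₂ = 7.8493.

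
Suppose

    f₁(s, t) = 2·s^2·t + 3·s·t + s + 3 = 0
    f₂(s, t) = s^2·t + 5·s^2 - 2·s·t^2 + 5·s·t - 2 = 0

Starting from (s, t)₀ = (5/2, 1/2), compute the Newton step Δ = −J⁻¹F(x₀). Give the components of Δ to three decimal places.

(-1.098, -0.363)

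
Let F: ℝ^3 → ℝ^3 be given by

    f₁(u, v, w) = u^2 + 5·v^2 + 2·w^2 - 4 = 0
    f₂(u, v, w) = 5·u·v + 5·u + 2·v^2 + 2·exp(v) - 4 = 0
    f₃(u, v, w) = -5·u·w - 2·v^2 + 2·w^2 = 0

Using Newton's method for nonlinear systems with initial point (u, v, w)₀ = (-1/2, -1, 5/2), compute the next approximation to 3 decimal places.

At (-1/2, -1, 5/2): F = (13.750, -1.26424, 16.750).
Jacobian J = [[2·u, 10·v, 4·w], [5·v + 5, 5·u + 4·v + 2·exp(v), 0], [-5·w, -4·v, -5·u + 4·w]].
At the point, J = [[-1.000, -10.000, 10.000], [0.000, -5.76424, 0.000], [-12.500, 4.000, 12.500]] (det J = -648.47713).
Solving J·Δ = −F gives Δ = (-0.361, -0.219, -1.630).
Then the next iterate is (u, v, w)₁ = (-0.861, -1.219, 0.870).

(-0.861, -1.219, 0.870)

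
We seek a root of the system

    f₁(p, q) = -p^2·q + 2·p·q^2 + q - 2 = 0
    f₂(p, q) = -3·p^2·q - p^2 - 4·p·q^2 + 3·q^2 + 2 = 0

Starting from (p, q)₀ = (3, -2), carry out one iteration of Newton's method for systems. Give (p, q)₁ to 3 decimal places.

At (3, -2): F = (38.000, 11.000).
Jacobian J = [[-2·p·q + 2·q^2, -p^2 + 4·p·q + 1], [-6·p·q - 2·p - 4·q^2, -3·p^2 - 8·p·q + 6·q]].
At the point, J = [[20.000, -32.000], [14.000, 9.000]] (det J = 628.000).
Solving J·Δ = −F gives Δ = (-1.105, 0.497).
Then the next iterate is (p, q)₁ = (1.895, -1.503).

(1.895, -1.503)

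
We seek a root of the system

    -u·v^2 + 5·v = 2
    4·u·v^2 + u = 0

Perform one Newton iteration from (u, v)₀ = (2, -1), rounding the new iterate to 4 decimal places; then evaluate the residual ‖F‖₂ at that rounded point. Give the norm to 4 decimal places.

At (2, -1): F = (-9.0000, 10.0000).
Jacobian J = [[-v^2, -2·u·v + 5], [4·v^2 + 1, 8·u·v]].
At the point, J = [[-1.0000, 9.0000], [5.0000, -16.0000]] (det J = -29.0000).
Solving J·Δ = −F gives Δ = (1.8621, 1.2069).
Then the next iterate is (u, v)₁ = (3.8621, 0.2069).
Re-evaluating at (3.8621, 0.2069): F = (-1.130827, 4.523409), so ‖F‖₂ = 4.6626.

4.6626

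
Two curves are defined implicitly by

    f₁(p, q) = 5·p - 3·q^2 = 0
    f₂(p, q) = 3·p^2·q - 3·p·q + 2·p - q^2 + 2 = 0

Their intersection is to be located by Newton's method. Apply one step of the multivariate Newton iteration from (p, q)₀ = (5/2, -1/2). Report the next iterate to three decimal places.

At (5/2, -1/2): F = (11.750, 1.125).
Jacobian J = [[5, -6·q], [6·p·q - 3·q + 2, 3·p^2 - 3·p - 2·q]].
At the point, J = [[5.000, 3.000], [-4.000, 12.250]] (det J = 73.250).
Solving J·Δ = −F gives Δ = (-1.919, -0.718).
Then the next iterate is (p, q)₁ = (0.581, -1.218).

(0.581, -1.218)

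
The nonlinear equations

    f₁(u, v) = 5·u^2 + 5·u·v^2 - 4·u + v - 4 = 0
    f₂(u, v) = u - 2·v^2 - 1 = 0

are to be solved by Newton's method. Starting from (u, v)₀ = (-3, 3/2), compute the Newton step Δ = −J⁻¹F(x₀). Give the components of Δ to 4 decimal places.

At (-3, 3/2): F = (20.7500, -8.5000).
Jacobian J = [[10·u + 5·v^2 - 4, 10·u·v + 1], [1, -4·v]].
At the point, J = [[-22.7500, -44.0000], [1.0000, -6.0000]] (det J = 180.5000).
Solving J·Δ = −F gives Δ = (2.7618, -0.9564).

(2.7618, -0.9564)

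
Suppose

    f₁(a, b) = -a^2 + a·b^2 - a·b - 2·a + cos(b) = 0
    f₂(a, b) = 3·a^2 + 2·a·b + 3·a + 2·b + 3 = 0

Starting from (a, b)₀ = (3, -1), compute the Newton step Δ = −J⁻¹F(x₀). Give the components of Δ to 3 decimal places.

At (3, -1): F = (-8.45970, 31.000).
Jacobian J = [[-2·a + b^2 - b - 2, 2·a·b - a - sin(b)], [6·a + 2·b + 3, 2·a + 2]].
At the point, J = [[-6.000, -8.15853], [19.000, 8.000]] (det J = 107.01205).
Solving J·Δ = −F gives Δ = (-1.731, 0.236).

(-1.731, 0.236)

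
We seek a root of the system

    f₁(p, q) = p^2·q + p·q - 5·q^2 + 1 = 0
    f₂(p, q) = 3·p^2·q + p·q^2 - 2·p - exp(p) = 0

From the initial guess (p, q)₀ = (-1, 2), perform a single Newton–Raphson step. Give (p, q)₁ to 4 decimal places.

At (-1, 2): F = (-19.0000, 3.632121).
Jacobian J = [[2·p·q + q, p^2 + p - 10·q], [6·p·q + q^2 - exp(p) - 2, 3·p^2 + 2·p·q]].
At the point, J = [[-2.0000, -20.0000], [-10.367879, -1.0000]] (det J = -205.357589).
Solving J·Δ = −F gives Δ = (0.4463, -0.9946).
Then the next iterate is (p, q)₁ = (-0.5537, 1.0054).

(-0.5537, 1.0054)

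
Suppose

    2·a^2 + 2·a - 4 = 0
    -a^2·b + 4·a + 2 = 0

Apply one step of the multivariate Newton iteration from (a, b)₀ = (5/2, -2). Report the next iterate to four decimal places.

(1.3750, -0.6000)

At (5/2, -2): F = (13.5000, 24.5000).
Jacobian J = [[4·a + 2, 0], [-2·a·b + 4, -a^2]].
At the point, J = [[12.0000, 0.0000], [14.0000, -6.2500]] (det J = -75.0000).
Solving J·Δ = −F gives Δ = (-1.1250, 1.4000).
Then the next iterate is (a, b)₁ = (1.3750, -0.6000).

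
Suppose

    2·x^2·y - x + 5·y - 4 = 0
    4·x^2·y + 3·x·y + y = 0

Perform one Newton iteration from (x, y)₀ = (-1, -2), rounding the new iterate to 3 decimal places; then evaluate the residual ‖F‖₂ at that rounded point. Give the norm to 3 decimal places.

1.768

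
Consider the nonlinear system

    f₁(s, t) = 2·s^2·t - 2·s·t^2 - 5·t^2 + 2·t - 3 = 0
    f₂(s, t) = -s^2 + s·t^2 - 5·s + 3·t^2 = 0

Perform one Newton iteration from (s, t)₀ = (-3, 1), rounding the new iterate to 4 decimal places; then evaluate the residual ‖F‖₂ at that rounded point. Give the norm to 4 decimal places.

At (-3, 1): F = (18.0000, 6.0000).
Jacobian J = [[4·s·t - 2·t^2, 2·s^2 - 4·s·t - 10·t + 2], [-2·s + t^2 - 5, 2·s·t + 6·t]].
At the point, J = [[-14.0000, 22.0000], [2.0000, 0.0000]] (det J = -44.0000).
Solving J·Δ = −F gives Δ = (-3.0000, -2.7273).
Then the next iterate is (s, t)₁ = (-6.0000, -1.7273).
Re-evaluating at (-6.0000, -1.7273): F = (-109.935243, -14.950696), so ‖F‖₂ = 110.9472.

110.9472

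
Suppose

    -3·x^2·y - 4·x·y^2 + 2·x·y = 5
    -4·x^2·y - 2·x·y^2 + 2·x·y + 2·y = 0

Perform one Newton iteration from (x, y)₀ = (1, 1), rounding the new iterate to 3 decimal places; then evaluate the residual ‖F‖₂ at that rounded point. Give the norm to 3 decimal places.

5.026

At (1, 1): F = (-10.000, -2.000).
Jacobian J = [[-6·x·y - 4·y^2 + 2·y, -3·x^2 - 8·x·y + 2·x], [-8·x·y - 2·y^2 + 2·y, -4·x^2 - 4·x·y + 2·x + 2]].
At the point, J = [[-8.000, -9.000], [-8.000, -4.000]] (det J = -40.000).
Solving J·Δ = −F gives Δ = (0.550, -1.600).
Then the next iterate is (x, y)₁ = (1.550, -0.600).
Re-evaluating at (1.550, -0.600): F = (-4.76750, 1.590), so ‖F‖₂ = 5.026.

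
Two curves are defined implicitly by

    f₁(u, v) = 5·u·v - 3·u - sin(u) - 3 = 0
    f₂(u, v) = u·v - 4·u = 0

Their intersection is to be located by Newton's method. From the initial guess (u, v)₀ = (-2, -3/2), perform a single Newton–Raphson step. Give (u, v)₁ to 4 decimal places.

(0.0723, -1.6987)

At (-2, -3/2): F = (18.909297, 11.0000).
Jacobian J = [[5·v - cos(u) - 3, 5·u], [v - 4, u]].
At the point, J = [[-10.083853, -10.0000], [-5.5000, -2.0000]] (det J = -34.832294).
Solving J·Δ = −F gives Δ = (2.0723, -0.1987).
Then the next iterate is (u, v)₁ = (0.0723, -1.6987).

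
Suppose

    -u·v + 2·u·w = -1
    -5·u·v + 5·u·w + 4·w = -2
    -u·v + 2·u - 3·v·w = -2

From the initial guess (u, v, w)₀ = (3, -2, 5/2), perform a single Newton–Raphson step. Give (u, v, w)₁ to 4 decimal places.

At (3, -2, 5/2): F = (22.0000, 79.5000, 29.0000).
Jacobian J = [[-v + 2·w, -u, 2·u], [-5·v + 5·w, -5·u, 5·u + 4], [-v + 2, -u - 3·w, -3·v]].
At the point, J = [[7.0000, -3.0000, 6.0000], [22.5000, -15.0000, 19.0000], [4.0000, -10.5000, 6.0000]] (det J = -114.0000).
Solving J·Δ = −F gives Δ = (-1.8553, 1.6754, -0.6645).
Then the next iterate is (u, v, w)₁ = (1.1447, -0.3246, 1.8355).

(1.1447, -0.3246, 1.8355)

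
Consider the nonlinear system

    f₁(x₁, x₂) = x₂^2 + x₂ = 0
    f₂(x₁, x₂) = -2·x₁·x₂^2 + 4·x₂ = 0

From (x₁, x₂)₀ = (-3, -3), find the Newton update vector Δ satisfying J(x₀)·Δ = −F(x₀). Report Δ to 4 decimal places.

At (-3, -3): F = (6.0000, 42.0000).
Jacobian J = [[0, 2·x₂ + 1], [-2·x₂^2, -4·x₁·x₂ + 4]].
At the point, J = [[0.0000, -5.0000], [-18.0000, -32.0000]] (det J = -90.0000).
Solving J·Δ = −F gives Δ = (0.2000, 1.2000).

(0.2000, 1.2000)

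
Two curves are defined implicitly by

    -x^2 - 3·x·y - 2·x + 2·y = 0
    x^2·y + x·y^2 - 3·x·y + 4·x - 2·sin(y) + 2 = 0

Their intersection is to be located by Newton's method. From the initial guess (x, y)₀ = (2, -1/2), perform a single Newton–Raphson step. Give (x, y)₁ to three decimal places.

At (2, -1/2): F = (-6.000, 12.45885).
Jacobian J = [[-2·x - 3·y - 2, -3·x + 2], [2·x·y + y^2 - 3·y + 4, x^2 + 2·x·y - 3·x - 2·cos(y)]].
At the point, J = [[-4.500, -4.000], [3.750, -5.75517]] (det J = 40.89824).
Solving J·Δ = −F gives Δ = (-2.063, 0.821).
Then the next iterate is (x, y)₁ = (-0.063, 0.321).

(-0.063, 0.321)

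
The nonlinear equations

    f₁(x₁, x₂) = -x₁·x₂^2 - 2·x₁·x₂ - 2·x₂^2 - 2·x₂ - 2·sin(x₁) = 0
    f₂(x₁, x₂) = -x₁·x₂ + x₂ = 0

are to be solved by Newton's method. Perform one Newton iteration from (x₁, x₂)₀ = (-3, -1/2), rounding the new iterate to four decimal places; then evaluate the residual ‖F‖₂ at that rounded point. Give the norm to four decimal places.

At (-3, -1/2): F = (-1.467760, -2.0000).
Jacobian J = [[-x₂^2 - 2·x₂ - 2·cos(x₁), -2·x₁·x₂ - 2·x₁ - 4·x₂ - 2], [-x₂, -x₁ + 1]].
At the point, J = [[2.729985, 3.0000], [0.5000, 4.0000]] (det J = 9.419940).
Solving J·Δ = −F gives Δ = (-0.0137, 0.5017).
Then the next iterate is (x₁, x₂)₁ = (-3.0137, 0.0017).
Re-evaluating at (-3.0137, 0.0017): F = (0.261938, 0.006823), so ‖F‖₂ = 0.2620.

0.2620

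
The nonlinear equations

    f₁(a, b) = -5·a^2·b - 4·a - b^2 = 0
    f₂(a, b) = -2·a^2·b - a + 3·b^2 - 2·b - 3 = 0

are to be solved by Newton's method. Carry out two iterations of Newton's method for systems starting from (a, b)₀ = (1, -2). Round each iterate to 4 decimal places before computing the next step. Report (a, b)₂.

At (1, -2): F = (2.0000, 16.0000).
Jacobian J = [[-10·a·b - 4, -5·a^2 - 2·b], [-4·a·b - 1, -2·a^2 + 6·b - 2]].
At the point, J = [[16.0000, -1.0000], [7.0000, -16.0000]] (det J = -249.0000).
Solving J·Δ = −F gives Δ = (-0.0643, 0.9719).
Then the next iterate is (a, b)₁ = (0.9357, -1.0281).
Round to (0.9357, -1.0281) and repeat: F = (-0.299105, 3.091743), J = [[5.619932, -2.321472], [2.847973, -9.919669]].
Δ = (0.2065, 0.3710), so (a, b)₂ = (1.1422, -0.6571).

(1.1422, -0.6571)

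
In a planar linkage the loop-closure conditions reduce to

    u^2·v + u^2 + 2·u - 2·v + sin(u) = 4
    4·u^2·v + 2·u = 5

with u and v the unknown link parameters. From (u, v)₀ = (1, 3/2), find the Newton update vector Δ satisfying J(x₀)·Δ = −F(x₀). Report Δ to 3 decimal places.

At (1, 3/2): F = (-1.65853, 3.000).
Jacobian J = [[2·u·v + 2·u + cos(u) + 2, u^2 - 2], [8·u·v + 2, 4·u^2]].
At the point, J = [[7.54030, -1.000], [14.000, 4.000]] (det J = 44.16121).
Solving J·Δ = −F gives Δ = (0.082, -1.038).

(0.082, -1.038)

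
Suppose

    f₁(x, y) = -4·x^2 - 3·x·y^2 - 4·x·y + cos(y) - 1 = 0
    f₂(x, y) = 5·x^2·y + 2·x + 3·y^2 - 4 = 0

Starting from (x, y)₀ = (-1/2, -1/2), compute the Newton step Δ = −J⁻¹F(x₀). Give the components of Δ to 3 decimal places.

(0.576, -1.304)

At (-1/2, -1/2): F = (-1.74742, -4.875).
Jacobian J = [[-8·x - 3·y^2 - 4·y, -6·x·y - 4·x - sin(y)], [10·x·y + 2, 5·x^2 + 6·y]].
At the point, J = [[5.250, 0.97943], [4.500, -1.750]] (det J = -13.59491).
Solving J·Δ = −F gives Δ = (0.576, -1.304).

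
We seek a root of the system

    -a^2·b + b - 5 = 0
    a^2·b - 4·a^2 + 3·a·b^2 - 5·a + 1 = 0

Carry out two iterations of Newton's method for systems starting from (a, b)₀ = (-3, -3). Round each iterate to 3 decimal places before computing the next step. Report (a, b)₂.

At (-3, -3): F = (19.000, -128.000).
Jacobian J = [[-2·a·b, -a^2 + 1], [2·a·b - 8·a + 3·b^2 - 5, a^2 + 6·a·b]].
At the point, J = [[-18.000, -8.000], [64.000, 63.000]] (det J = -622.000).
Solving J·Δ = −F gives Δ = (0.278, 1.749).
Then the next iterate is (a, b)₁ = (-2.722, -1.251).
Round to (-2.722, -1.251) and repeat: F = (3.01801, -37.07595), J = [[-6.81044, -6.40928], [28.28145, 27.84062]].
Δ = (-18.411, 20.034), so (a, b)₂ = (-21.133, 18.783).

(-21.133, 18.783)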